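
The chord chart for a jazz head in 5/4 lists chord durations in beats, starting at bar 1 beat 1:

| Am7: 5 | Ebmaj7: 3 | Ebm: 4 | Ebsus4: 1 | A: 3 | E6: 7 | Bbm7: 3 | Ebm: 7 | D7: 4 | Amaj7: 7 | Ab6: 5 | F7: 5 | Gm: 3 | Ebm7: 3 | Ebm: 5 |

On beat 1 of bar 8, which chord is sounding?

D7

Beat 1 of bar 8 is beat (8−1)×5 + 1 = 36 overall.
Running totals: Am7 ends at 5, Ebmaj7 ends at 8, Ebm ends at 12, Ebsus4 ends at 13, A ends at 16, E6 ends at 23, Bbm7 ends at 26, Ebm ends at 33, D7 ends at 37.
Beat 36 falls within D7.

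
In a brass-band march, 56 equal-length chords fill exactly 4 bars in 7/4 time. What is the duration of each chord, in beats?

0.5 beats

4 bars × 7 beats/bar = 28 beats total.
28 beats ÷ 56 chords = 0.5 beats per chord.
(That is an eighth note.)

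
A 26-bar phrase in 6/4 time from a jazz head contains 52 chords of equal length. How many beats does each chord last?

26 bars × 6 beats/bar = 156 beats total.
156 beats ÷ 52 chords = 3 beats per chord.
(That is a dotted half note.)

3 beats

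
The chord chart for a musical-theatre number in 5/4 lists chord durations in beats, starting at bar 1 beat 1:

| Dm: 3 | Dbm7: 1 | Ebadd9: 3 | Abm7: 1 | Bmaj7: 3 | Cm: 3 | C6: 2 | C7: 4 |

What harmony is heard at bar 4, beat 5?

Beat 5 of bar 4 is beat (4−1)×5 + 5 = 20 overall.
Running totals: Dm ends at 3, Dbm7 ends at 4, Ebadd9 ends at 7, Abm7 ends at 8, Bmaj7 ends at 11, Cm ends at 14, C6 ends at 16, C7 ends at 20.
Beat 20 falls within C7.

C7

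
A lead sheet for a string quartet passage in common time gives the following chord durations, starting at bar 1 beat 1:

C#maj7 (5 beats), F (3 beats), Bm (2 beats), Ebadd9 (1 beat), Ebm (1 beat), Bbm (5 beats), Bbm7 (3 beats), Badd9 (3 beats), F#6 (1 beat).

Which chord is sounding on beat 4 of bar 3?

Beat 4 of bar 3 is beat (3−1)×4 + 4 = 12 overall.
Running totals: C#maj7 ends at 5, F ends at 8, Bm ends at 10, Ebadd9 ends at 11, Ebm ends at 12.
Beat 12 falls within Ebm.

Ebm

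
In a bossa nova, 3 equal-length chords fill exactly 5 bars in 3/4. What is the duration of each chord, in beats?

5 beats

5 bars × 3 beats/bar = 15 beats total.
15 beats ÷ 3 chords = 5 beats per chord.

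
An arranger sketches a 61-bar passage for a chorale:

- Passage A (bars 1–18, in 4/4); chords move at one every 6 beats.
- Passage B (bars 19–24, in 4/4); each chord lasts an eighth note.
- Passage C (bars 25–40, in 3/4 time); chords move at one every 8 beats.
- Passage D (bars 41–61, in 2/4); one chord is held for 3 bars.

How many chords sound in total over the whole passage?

73 chords

A: 18·4 = 72 beats, 72/6 = 12 chords.
B: 6·4 = 24 beats, 24/0.5 = 48 chords.
C: 16·3 = 48 beats, 48/8 = 6 chords.
D: 21·2 = 42 beats, 42/6 = 7 chords.
Total: 12 + 48 + 6 + 7 = 73.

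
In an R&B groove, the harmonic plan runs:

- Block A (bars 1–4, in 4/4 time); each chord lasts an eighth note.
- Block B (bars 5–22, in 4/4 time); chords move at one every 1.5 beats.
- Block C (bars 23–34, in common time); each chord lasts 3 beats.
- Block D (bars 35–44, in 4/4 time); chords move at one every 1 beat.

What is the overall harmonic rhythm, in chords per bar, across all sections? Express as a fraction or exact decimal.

A: 4 × 4 = 16 beats ÷ 0.5 = 32 chords.
B: 18 × 4 = 72 beats ÷ 1.5 = 48 chords.
C: 12 × 4 = 48 beats ÷ 3 = 16 chords.
D: 10 × 4 = 40 beats ÷ 1 = 40 chords.
Overall: 136 chords over 44 bars → 136/44 = 34/11 chords per bar.

34/11 chords per bar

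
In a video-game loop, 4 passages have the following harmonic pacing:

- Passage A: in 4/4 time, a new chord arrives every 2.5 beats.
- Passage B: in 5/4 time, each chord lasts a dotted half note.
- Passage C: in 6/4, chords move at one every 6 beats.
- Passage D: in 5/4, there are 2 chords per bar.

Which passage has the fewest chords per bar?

A: each chord is 2.5 beats in 4/4, so 1.6 per bar.
B: each chord is 3 beats in 5/4, so 5/3 per bar.
C: each chord is 6 beats in 6/4, so 1 per bar.
D: each chord is 2.5 beats in 5/4, so 2 per bar.
Slowest is C at 1 chords/bar.

Passage C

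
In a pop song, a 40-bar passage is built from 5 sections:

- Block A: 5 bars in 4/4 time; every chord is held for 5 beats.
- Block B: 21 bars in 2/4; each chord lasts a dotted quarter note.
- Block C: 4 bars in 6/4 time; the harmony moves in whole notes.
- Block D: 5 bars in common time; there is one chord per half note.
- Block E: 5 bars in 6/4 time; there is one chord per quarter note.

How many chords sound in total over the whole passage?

78 chords

A: 5 bars × 4 beats = 20 beats; 5 beats/chord → 4 chords.
B: 21 bars × 2 beats = 42 beats; 1.5 beats/chord → 28 chords.
C: 4 bars × 6 beats = 24 beats; 4 beats/chord → 6 chords.
D: 5 bars × 4 beats = 20 beats; 2 beats/chord → 10 chords.
E: 5 bars × 6 beats = 30 beats; 1 beat/chord → 30 chords.
Total: 4 + 28 + 6 + 10 + 30 = 78.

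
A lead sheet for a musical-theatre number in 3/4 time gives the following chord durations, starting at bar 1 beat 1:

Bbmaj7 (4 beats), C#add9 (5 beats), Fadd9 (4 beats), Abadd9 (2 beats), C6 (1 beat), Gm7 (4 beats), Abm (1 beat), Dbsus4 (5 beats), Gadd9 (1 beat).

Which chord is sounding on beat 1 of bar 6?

Beat 1 of bar 6 is beat (6−1)×3 + 1 = 16 overall.
Running totals: Bbmaj7 ends at 4, C#add9 ends at 9, Fadd9 ends at 13, Abadd9 ends at 15, C6 ends at 16.
Beat 16 falls within C6.

C6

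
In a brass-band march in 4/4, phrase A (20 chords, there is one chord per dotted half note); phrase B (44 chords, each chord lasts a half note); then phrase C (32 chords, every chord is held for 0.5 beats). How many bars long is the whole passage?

41 bars

A: 20 × 3 = 60 beats = 15 bars.
B: 44 × 2 = 88 beats = 22 bars.
C: 32 × 0.5 = 16 beats = 4 bars.
Total: 15 + 22 + 4 = 41 bars.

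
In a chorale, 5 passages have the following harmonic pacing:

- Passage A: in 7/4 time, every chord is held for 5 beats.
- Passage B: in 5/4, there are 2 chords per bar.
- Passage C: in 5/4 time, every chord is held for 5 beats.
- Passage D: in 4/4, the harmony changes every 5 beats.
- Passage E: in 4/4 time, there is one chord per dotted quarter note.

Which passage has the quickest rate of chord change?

Passage E

A: 7 beats/bar ÷ 5 beats/chord = 1.4 chords/bar.
B: 5 beats/bar ÷ 2.5 beats/chord = 2 chords/bar.
C: 5 beats/bar ÷ 5 beats/chord = 1 chord/bar.
D: 4 beats/bar ÷ 5 beats/chord = 0.8 chords/bar.
E: 4 beats/bar ÷ 1.5 beats/chord = 8/3 chords/bar.
Fastest is E at 8/3 chords/bar.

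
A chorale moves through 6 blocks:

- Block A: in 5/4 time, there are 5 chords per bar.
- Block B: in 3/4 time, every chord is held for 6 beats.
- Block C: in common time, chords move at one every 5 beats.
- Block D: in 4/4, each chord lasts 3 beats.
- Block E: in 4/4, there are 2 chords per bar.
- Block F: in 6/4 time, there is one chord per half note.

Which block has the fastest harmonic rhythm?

Block A

A: 5/1 = 5 chords/bar.
B: 3/6 = 0.5 chords/bar.
C: 4/5 = 0.8 chords/bar.
D: 4/3 = 4/3 chords/bar.
E: 4/2 = 2 chords/bar.
F: 6/2 = 3 chords/bar.
Fastest is A at 5 chords/bar.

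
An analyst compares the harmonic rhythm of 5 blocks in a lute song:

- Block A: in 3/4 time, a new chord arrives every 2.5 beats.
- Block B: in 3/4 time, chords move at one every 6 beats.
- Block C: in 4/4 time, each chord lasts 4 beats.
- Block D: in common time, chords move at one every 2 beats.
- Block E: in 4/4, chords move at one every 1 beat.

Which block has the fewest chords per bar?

Block B

A: 3/2.5 = 1.2 chords/bar.
B: 3/6 = 0.5 chords/bar.
C: 4/4 = 1 chord/bar.
D: 4/2 = 2 chords/bar.
E: 4/1 = 4 chords/bar.
Slowest is B at 0.5 chords/bar.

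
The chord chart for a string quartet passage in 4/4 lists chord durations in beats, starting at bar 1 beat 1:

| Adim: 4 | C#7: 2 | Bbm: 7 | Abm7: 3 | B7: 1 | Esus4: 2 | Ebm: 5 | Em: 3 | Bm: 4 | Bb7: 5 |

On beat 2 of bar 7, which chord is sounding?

Beat 2 of bar 7 is beat (7−1)×4 + 2 = 26 overall.
Running totals: Adim ends at 4, C#7 ends at 6, Bbm ends at 13, Abm7 ends at 16, B7 ends at 17, Esus4 ends at 19, Ebm ends at 24, Em ends at 27.
Beat 26 falls within Em.

Em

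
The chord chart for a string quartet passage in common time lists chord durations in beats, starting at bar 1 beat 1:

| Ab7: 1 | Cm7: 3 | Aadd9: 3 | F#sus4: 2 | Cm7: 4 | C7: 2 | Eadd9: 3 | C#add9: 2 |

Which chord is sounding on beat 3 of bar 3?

Beat 3 of bar 3 is beat (3−1)×4 + 3 = 11 overall.
Running totals: Ab7 ends at 1, Cm7 ends at 4, Aadd9 ends at 7, F#sus4 ends at 9, Cm7 ends at 13.
Beat 11 falls within Cm7.

Cm7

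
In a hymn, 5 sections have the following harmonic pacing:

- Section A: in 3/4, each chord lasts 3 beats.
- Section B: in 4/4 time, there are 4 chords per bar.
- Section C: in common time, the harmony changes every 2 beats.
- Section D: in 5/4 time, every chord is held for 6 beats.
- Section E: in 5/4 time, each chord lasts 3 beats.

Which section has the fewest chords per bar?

Section D

A: 3/3 = 1 chord/bar.
B: 4/1 = 4 chords/bar.
C: 4/2 = 2 chords/bar.
D: 5/6 = 5/6 chords/bar.
E: 5/3 = 5/3 chords/bar.
Slowest is D at 5/6 chords/bar.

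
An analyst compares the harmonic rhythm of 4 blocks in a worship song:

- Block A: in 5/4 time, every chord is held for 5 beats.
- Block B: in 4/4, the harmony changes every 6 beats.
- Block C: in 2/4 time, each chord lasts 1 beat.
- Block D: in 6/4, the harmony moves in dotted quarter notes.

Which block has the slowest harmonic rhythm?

A: each chord is 5 beats in 5/4, so 1 per bar.
B: each chord is 6 beats in 4/4, so 2/3 per bar.
C: each chord is 1 beat in 2/4, so 2 per bar.
D: each chord is 1.5 beats in 6/4, so 4 per bar.
Slowest is B at 2/3 chords/bar.

Block B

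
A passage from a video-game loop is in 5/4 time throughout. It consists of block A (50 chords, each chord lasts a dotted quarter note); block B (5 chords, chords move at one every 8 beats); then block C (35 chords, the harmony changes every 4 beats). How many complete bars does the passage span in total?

51 bars

A: 50 × 1.5 = 75 beats = 15 bars.
B: 5 × 8 = 40 beats = 8 bars.
C: 35 × 4 = 140 beats = 28 bars.
Total: 15 + 8 + 28 = 51 bars.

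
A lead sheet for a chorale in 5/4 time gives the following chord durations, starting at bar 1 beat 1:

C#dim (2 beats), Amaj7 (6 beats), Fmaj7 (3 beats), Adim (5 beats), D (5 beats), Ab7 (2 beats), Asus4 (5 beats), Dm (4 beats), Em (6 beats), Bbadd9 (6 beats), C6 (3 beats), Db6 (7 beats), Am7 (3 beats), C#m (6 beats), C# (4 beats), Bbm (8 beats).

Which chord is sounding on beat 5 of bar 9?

C6

Beat 5 of bar 9 is beat (9−1)×5 + 5 = 45 overall.
Running totals: C#dim ends at 2, Amaj7 ends at 8, Fmaj7 ends at 11, Adim ends at 16, D ends at 21, Ab7 ends at 23, Asus4 ends at 28, Dm ends at 32, Em ends at 38, Bbadd9 ends at 44, C6 ends at 47.
Beat 45 falls within C6.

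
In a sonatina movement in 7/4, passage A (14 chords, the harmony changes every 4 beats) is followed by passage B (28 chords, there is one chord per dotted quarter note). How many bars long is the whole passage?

A: 14 × 4 = 56 beats = 8 bars.
B: 28 × 1.5 = 42 beats = 6 bars.
Total: 8 + 6 = 14 bars.

14 bars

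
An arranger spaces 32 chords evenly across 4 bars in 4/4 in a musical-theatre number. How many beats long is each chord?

4 bars × 4 beats/bar = 16 beats total.
16 beats ÷ 32 chords = 0.5 beats per chord.
(That is an eighth note.)

0.5 beats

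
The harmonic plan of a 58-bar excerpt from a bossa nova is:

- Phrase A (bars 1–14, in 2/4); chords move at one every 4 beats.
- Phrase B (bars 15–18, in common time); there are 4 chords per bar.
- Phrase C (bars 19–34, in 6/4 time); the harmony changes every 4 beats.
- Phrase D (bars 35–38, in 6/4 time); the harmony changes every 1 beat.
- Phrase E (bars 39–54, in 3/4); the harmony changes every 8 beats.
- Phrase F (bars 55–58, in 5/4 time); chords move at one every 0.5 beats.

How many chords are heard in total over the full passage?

117 chords

A: 14 bars × 2 beats = 28 beats; 4 beats/chord → 7 chords.
B: 4 bars × 4 beats = 16 beats; 1 beat/chord → 16 chords.
C: 16 bars × 6 beats = 96 beats; 4 beats/chord → 24 chords.
D: 4 bars × 6 beats = 24 beats; 1 beat/chord → 24 chords.
E: 16 bars × 3 beats = 48 beats; 8 beats/chord → 6 chords.
F: 4 bars × 5 beats = 20 beats; 0.5 beats/chord → 40 chords.
Total: 7 + 16 + 24 + 24 + 6 + 40 = 117.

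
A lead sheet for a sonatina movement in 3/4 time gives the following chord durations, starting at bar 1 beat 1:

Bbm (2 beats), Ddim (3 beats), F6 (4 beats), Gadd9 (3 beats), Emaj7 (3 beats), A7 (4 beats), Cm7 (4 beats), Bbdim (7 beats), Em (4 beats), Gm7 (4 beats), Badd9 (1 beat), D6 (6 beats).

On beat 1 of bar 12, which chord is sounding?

Beat 1 of bar 12 is beat (12−1)×3 + 1 = 34 overall.
Running totals: Bbm ends at 2, Ddim ends at 5, F6 ends at 9, Gadd9 ends at 12, Emaj7 ends at 15, A7 ends at 19, Cm7 ends at 23, Bbdim ends at 30, Em ends at 34.
Beat 34 falls within Em.

Em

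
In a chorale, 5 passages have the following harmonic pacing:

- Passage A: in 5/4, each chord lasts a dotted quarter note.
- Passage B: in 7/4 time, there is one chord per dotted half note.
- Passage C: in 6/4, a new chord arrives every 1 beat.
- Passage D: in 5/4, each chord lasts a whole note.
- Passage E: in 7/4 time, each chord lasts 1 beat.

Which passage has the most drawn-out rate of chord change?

A: 5/1.5 = 10/3 chords/bar.
B: 7/3 = 7/3 chords/bar.
C: 6/1 = 6 chords/bar.
D: 5/4 = 1.25 chords/bar.
E: 7/1 = 7 chords/bar.
Slowest is D at 1.25 chords/bar.

Passage D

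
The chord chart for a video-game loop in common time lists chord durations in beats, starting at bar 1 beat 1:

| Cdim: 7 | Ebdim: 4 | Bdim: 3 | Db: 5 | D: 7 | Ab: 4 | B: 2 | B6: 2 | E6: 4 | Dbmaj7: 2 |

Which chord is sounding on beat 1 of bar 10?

E6

Beat 1 of bar 10 is beat (10−1)×4 + 1 = 37 overall.
Running totals: Cdim ends at 7, Ebdim ends at 11, Bdim ends at 14, Db ends at 19, D ends at 26, Ab ends at 30, B ends at 32, B6 ends at 34, E6 ends at 38.
Beat 37 falls within E6.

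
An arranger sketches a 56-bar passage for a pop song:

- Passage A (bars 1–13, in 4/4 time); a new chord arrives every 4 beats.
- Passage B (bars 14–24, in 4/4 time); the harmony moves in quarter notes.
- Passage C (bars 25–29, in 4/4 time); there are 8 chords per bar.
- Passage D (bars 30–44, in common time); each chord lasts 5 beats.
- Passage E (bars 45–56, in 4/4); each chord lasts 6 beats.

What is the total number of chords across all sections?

117 chords

A has 52 beats and chords last 4 each, so 13 chords.
B has 44 beats and chords last 1 each, so 44 chords.
C has 20 beats and chords last 0.5 each, so 40 chords.
D has 60 beats and chords last 5 each, so 12 chords.
E has 48 beats and chords last 6 each, so 8 chords.
Total: 13 + 44 + 40 + 12 + 8 = 117.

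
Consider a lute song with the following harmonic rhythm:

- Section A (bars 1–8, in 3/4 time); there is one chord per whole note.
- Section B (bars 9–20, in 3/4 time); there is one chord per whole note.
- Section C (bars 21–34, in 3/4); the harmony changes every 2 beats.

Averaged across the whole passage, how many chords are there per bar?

A: 8 bars of 3 beats is 24 beats; at 4 beats each that's 6 chords.
B: 12 bars of 3 beats is 36 beats; at 4 beats each that's 9 chords.
C: 14 bars of 3 beats is 42 beats; at 2 beats each that's 21 chords.
Overall: 36 chords over 34 bars → 36/34 = 18/17 chords per bar.

18/17 chords per bar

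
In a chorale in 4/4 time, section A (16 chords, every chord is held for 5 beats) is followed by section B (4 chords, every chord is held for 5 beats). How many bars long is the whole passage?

25 bars

A: 16 × 5 = 80 beats = 20 bars.
B: 4 × 5 = 20 beats = 5 bars.
Total: 20 + 5 = 25 bars.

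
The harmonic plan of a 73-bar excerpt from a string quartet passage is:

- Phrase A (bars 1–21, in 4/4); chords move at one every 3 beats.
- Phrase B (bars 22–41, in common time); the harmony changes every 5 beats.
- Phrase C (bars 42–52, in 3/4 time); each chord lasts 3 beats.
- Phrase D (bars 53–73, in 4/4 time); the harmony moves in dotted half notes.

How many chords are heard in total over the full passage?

83 chords

A: 21·4 = 84 beats, 84/3 = 28 chords.
B: 20·4 = 80 beats, 80/5 = 16 chords.
C: 11·3 = 33 beats, 33/3 = 11 chords.
D: 21·4 = 84 beats, 84/3 = 28 chords.
Total: 28 + 16 + 11 + 28 = 83.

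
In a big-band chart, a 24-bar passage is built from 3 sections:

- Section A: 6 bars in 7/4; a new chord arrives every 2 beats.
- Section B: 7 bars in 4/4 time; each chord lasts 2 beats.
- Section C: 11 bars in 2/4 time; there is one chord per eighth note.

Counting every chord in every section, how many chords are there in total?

79 chords

A: 6 bars × 7 beats = 42 beats; 2 beats/chord → 21 chords.
B: 7 bars × 4 beats = 28 beats; 2 beats/chord → 14 chords.
C: 11 bars × 2 beats = 22 beats; 0.5 beats/chord → 44 chords.
Total: 21 + 14 + 44 = 79.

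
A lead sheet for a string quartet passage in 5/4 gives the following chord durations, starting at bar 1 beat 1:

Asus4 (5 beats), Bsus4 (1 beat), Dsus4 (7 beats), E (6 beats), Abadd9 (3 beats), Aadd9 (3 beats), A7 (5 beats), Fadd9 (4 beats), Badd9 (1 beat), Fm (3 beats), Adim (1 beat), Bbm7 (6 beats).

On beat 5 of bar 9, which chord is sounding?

Beat 5 of bar 9 is beat (9−1)×5 + 5 = 45 overall.
Running totals: Asus4 ends at 5, Bsus4 ends at 6, Dsus4 ends at 13, E ends at 19, Abadd9 ends at 22, Aadd9 ends at 25, A7 ends at 30, Fadd9 ends at 34, Badd9 ends at 35, Fm ends at 38, Adim ends at 39, Bbm7 ends at 45.
Beat 45 falls within Bbm7.

Bbm7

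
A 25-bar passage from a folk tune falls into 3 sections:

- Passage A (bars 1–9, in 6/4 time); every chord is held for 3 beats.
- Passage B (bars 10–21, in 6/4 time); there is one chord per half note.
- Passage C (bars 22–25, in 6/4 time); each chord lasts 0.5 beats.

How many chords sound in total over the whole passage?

A has 54 beats and chords last 3 each, so 18 chords.
B has 72 beats and chords last 2 each, so 36 chords.
C has 24 beats and chords last 0.5 each, so 48 chords.
Total: 18 + 36 + 48 = 102.

102 chords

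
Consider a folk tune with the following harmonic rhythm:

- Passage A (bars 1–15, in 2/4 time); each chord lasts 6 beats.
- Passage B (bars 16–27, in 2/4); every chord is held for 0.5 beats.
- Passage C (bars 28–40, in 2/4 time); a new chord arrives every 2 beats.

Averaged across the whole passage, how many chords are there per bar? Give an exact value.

A: 15 × 2 = 30 beats ÷ 6 = 5 chords.
B: 12 × 2 = 24 beats ÷ 0.5 = 48 chords.
C: 13 × 2 = 26 beats ÷ 2 = 13 chords.
Overall: 66 chords over 40 bars → 66/40 = 1.65 chords per bar.

1.65 chords per bar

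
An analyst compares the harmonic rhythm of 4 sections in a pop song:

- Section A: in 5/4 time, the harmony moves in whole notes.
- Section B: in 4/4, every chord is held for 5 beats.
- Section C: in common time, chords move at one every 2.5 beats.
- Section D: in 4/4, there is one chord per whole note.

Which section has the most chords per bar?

A: each chord is 4 beats in 5/4, so 1.25 per bar.
B: each chord is 5 beats in 4/4, so 0.8 per bar.
C: each chord is 2.5 beats in 4/4, so 1.6 per bar.
D: each chord is 4 beats in 4/4, so 1 per bar.
Fastest is C at 1.6 chords/bar.

Section C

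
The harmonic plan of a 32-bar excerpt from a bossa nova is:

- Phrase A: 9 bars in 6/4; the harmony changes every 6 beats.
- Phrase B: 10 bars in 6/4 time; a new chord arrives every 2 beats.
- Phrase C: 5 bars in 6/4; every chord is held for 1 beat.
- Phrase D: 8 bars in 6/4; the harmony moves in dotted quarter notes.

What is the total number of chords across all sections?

A: 9 bars × 6 beats = 54 beats; 6 beats/chord → 9 chords.
B: 10 bars × 6 beats = 60 beats; 2 beats/chord → 30 chords.
C: 5 bars × 6 beats = 30 beats; 1 beat/chord → 30 chords.
D: 8 bars × 6 beats = 48 beats; 1.5 beats/chord → 32 chords.
Total: 9 + 30 + 30 + 32 = 101.

101 chords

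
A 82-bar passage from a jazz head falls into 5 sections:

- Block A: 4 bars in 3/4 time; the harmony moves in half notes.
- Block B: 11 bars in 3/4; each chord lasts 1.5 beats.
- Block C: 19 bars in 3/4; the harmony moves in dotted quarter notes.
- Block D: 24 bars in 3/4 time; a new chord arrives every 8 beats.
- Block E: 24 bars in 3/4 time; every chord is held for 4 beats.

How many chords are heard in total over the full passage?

A: 4 bars × 3 beats = 12 beats; 2 beats/chord → 6 chords.
B: 11 bars × 3 beats = 33 beats; 1.5 beats/chord → 22 chords.
C: 19 bars × 3 beats = 57 beats; 1.5 beats/chord → 38 chords.
D: 24 bars × 3 beats = 72 beats; 8 beats/chord → 9 chords.
E: 24 bars × 3 beats = 72 beats; 4 beats/chord → 18 chords.
Total: 6 + 22 + 38 + 9 + 18 = 93.

93 chords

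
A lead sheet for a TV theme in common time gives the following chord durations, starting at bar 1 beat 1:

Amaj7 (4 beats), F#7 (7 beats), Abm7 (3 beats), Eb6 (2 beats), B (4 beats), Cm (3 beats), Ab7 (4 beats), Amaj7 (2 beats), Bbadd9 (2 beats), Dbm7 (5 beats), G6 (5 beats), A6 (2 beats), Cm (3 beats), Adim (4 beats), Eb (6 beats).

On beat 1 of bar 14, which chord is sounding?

Beat 1 of bar 14 is beat (14−1)×4 + 1 = 53 overall.
Running totals: Amaj7 ends at 4, F#7 ends at 11, Abm7 ends at 14, Eb6 ends at 16, B ends at 20, Cm ends at 23, Ab7 ends at 27, Amaj7 ends at 29, Bbadd9 ends at 31, Dbm7 ends at 36, G6 ends at 41, A6 ends at 43, Cm ends at 46, Adim ends at 50, Eb ends at 56.
Beat 53 falls within Eb.

Eb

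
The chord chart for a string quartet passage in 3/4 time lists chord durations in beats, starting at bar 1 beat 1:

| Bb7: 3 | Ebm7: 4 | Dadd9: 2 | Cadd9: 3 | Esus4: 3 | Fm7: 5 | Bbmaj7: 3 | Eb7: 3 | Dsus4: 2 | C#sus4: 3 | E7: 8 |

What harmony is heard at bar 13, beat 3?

Beat 3 of bar 13 is beat (13−1)×3 + 3 = 39 overall.
Running totals: Bb7 ends at 3, Ebm7 ends at 7, Dadd9 ends at 9, Cadd9 ends at 12, Esus4 ends at 15, Fm7 ends at 20, Bbmaj7 ends at 23, Eb7 ends at 26, Dsus4 ends at 28, C#sus4 ends at 31, E7 ends at 39.
Beat 39 falls within E7.

E7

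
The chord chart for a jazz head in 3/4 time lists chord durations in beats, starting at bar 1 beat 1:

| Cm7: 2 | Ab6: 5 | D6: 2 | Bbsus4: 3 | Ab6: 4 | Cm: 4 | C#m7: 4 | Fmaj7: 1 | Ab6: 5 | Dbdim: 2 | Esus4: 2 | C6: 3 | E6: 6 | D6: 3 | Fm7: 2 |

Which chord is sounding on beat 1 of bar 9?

Beat 1 of bar 9 is beat (9−1)×3 + 1 = 25 overall.
Running totals: Cm7 ends at 2, Ab6 ends at 7, D6 ends at 9, Bbsus4 ends at 12, Ab6 ends at 16, Cm ends at 20, C#m7 ends at 24, Fmaj7 ends at 25.
Beat 25 falls within Fmaj7.

Fmaj7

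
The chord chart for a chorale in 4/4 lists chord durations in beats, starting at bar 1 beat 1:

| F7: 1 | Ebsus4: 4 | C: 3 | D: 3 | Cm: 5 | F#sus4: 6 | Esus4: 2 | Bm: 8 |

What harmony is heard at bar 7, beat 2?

Beat 2 of bar 7 is beat (7−1)×4 + 2 = 26 overall.
Running totals: F7 ends at 1, Ebsus4 ends at 5, C ends at 8, D ends at 11, Cm ends at 16, F#sus4 ends at 22, Esus4 ends at 24, Bm ends at 32.
Beat 26 falls within Bm.

Bm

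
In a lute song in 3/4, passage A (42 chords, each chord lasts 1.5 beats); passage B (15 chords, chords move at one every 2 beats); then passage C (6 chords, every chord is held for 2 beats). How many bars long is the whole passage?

A: 42 × 1.5 = 63 beats = 21 bars.
B: 15 × 2 = 30 beats = 10 bars.
C: 6 × 2 = 12 beats = 4 bars.
Total: 21 + 10 + 4 = 35 bars.

35 bars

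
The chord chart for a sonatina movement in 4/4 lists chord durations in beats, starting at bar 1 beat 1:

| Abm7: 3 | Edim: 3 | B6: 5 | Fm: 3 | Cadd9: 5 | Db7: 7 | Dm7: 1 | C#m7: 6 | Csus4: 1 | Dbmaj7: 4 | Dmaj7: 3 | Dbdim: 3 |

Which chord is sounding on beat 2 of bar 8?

C#m7

Beat 2 of bar 8 is beat (8−1)×4 + 2 = 30 overall.
Running totals: Abm7 ends at 3, Edim ends at 6, B6 ends at 11, Fm ends at 14, Cadd9 ends at 19, Db7 ends at 26, Dm7 ends at 27, C#m7 ends at 33.
Beat 30 falls within C#m7.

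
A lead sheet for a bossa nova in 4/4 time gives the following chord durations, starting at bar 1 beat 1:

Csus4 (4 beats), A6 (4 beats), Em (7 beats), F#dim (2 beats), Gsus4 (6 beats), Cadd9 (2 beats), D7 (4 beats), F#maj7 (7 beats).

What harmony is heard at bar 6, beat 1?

Beat 1 of bar 6 is beat (6−1)×4 + 1 = 21 overall.
Running totals: Csus4 ends at 4, A6 ends at 8, Em ends at 15, F#dim ends at 17, Gsus4 ends at 23.
Beat 21 falls within Gsus4.

Gsus4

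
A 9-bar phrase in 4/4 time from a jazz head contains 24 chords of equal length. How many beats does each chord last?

9 bars × 4 beats/bar = 36 beats total.
36 beats ÷ 24 chords = 1.5 beats per chord.
(That is a dotted quarter note.)

1.5 beats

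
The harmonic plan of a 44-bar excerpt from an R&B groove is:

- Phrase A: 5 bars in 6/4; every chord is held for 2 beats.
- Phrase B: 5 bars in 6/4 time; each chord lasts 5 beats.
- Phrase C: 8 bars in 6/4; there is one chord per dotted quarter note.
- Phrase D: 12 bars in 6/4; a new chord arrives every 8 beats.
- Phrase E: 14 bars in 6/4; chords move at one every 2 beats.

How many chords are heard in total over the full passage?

A has 30 beats and chords last 2 each, so 15 chords.
B has 30 beats and chords last 5 each, so 6 chords.
C has 48 beats and chords last 1.5 each, so 32 chords.
D has 72 beats and chords last 8 each, so 9 chords.
E has 84 beats and chords last 2 each, so 42 chords.
Total: 15 + 6 + 32 + 9 + 42 = 104.

104 chords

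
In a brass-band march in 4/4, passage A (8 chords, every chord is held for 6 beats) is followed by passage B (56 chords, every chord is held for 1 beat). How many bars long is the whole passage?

A: 8 × 6 = 48 beats = 12 bars.
B: 56 × 1 = 56 beats = 14 bars.
Total: 12 + 14 = 26 bars.

26 bars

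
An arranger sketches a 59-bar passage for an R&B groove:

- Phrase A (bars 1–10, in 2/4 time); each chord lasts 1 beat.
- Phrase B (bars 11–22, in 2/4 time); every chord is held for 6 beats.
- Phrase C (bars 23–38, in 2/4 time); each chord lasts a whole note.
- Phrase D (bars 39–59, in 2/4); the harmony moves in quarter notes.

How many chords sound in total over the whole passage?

A: 10·2 = 20 beats, 20/1 = 20 chords.
B: 12·2 = 24 beats, 24/6 = 4 chords.
C: 16·2 = 32 beats, 32/4 = 8 chords.
D: 21·2 = 42 beats, 42/1 = 42 chords.
Total: 20 + 4 + 8 + 42 = 74.

74 chords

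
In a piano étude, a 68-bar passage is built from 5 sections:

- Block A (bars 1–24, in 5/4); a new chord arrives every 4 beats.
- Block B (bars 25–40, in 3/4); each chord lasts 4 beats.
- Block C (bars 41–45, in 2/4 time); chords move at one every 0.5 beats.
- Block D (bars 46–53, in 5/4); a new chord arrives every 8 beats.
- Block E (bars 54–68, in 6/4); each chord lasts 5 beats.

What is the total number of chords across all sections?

A: 24·5 = 120 beats, 120/4 = 30 chords.
B: 16·3 = 48 beats, 48/4 = 12 chords.
C: 5·2 = 10 beats, 10/0.5 = 20 chords.
D: 8·5 = 40 beats, 40/8 = 5 chords.
E: 15·6 = 90 beats, 90/5 = 18 chords.
Total: 30 + 12 + 20 + 5 + 18 = 85.

85 chords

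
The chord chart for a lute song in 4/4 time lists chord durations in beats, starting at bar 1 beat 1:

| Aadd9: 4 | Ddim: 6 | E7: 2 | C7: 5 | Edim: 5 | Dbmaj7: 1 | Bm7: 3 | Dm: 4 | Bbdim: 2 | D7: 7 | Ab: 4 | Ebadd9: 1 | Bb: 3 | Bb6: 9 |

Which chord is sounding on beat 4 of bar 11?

Beat 4 of bar 11 is beat (11−1)×4 + 4 = 44 overall.
Running totals: Aadd9 ends at 4, Ddim ends at 10, E7 ends at 12, C7 ends at 17, Edim ends at 22, Dbmaj7 ends at 23, Bm7 ends at 26, Dm ends at 30, Bbdim ends at 32, D7 ends at 39, Ab ends at 43, Ebadd9 ends at 44.
Beat 44 falls within Ebadd9.

Ebadd9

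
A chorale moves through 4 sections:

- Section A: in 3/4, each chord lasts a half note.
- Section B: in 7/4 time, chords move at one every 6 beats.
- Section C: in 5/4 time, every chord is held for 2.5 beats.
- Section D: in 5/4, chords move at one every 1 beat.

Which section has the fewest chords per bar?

A: 3/2 = 1.5 chords/bar.
B: 7/6 = 7/6 chords/bar.
C: 5/2.5 = 2 chords/bar.
D: 5/1 = 5 chords/bar.
Slowest is B at 7/6 chords/bar.

Section B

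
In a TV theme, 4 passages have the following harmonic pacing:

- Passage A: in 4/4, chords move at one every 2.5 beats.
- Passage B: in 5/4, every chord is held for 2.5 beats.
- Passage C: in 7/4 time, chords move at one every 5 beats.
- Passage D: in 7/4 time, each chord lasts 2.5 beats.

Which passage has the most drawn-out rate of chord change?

Passage C

A: 4 beats/bar ÷ 2.5 beats/chord = 1.6 chords/bar.
B: 5 beats/bar ÷ 2.5 beats/chord = 2 chords/bar.
C: 7 beats/bar ÷ 5 beats/chord = 1.4 chords/bar.
D: 7 beats/bar ÷ 2.5 beats/chord = 2.8 chords/bar.
Slowest is C at 1.4 chords/bar.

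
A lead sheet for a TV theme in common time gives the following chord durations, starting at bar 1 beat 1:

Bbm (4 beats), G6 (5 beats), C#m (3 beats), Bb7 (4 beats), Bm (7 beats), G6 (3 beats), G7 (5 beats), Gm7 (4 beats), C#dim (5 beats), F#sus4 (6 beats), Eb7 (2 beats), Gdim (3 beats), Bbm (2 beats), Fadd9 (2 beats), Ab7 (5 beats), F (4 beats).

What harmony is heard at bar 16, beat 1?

Beat 1 of bar 16 is beat (16−1)×4 + 1 = 61 overall.
Running totals: Bbm ends at 4, G6 ends at 9, C#m ends at 12, Bb7 ends at 16, Bm ends at 23, G6 ends at 26, G7 ends at 31, Gm7 ends at 35, C#dim ends at 40, F#sus4 ends at 46, Eb7 ends at 48, Gdim ends at 51, Bbm ends at 53, Fadd9 ends at 55, Ab7 ends at 60, F ends at 64.
Beat 61 falls within F.

F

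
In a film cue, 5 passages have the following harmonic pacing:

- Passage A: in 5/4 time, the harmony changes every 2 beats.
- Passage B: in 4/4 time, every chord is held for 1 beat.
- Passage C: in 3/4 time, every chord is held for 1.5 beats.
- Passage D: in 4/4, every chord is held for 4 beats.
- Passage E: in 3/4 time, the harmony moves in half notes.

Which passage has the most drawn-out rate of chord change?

Passage D

A: each chord is 2 beats in 5/4, so 2.5 per bar.
B: each chord is 1 beat in 4/4, so 4 per bar.
C: each chord is 1.5 beats in 3/4, so 2 per bar.
D: each chord is 4 beats in 4/4, so 1 per bar.
E: each chord is 2 beats in 3/4, so 1.5 per bar.
Slowest is D at 1 chords/bar.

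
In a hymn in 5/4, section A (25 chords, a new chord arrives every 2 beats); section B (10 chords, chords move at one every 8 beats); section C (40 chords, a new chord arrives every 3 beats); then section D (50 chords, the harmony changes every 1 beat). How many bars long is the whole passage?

60 bars

A: 25 × 2 = 50 beats = 10 bars.
B: 10 × 8 = 80 beats = 16 bars.
C: 40 × 3 = 120 beats = 24 bars.
D: 50 × 1 = 50 beats = 10 bars.
Total: 10 + 16 + 24 + 10 = 60 bars.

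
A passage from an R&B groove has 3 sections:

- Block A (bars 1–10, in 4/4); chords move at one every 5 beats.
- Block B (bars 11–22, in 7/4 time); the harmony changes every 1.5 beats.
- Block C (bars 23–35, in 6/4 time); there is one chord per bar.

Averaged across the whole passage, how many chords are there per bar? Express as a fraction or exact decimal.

A: 10 × 4 = 40 beats ÷ 5 = 8 chords.
B: 12 × 7 = 84 beats ÷ 1.5 = 56 chords.
C: 13 × 6 = 78 beats ÷ 6 = 13 chords.
Overall: 77 chords over 35 bars → 77/35 = 2.2 chords per bar.

2.2 chords per bar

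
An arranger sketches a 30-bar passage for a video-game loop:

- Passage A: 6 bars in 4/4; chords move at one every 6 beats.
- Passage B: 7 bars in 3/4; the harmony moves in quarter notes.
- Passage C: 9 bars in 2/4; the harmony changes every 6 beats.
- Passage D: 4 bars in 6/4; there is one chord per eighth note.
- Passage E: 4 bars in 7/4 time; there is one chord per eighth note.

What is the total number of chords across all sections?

A has 24 beats and chords last 6 each, so 4 chords.
B has 21 beats and chords last 1 each, so 21 chords.
C has 18 beats and chords last 6 each, so 3 chords.
D has 24 beats and chords last 0.5 each, so 48 chords.
E has 28 beats and chords last 0.5 each, so 56 chords.
Total: 4 + 21 + 3 + 48 + 56 = 132.

132 chords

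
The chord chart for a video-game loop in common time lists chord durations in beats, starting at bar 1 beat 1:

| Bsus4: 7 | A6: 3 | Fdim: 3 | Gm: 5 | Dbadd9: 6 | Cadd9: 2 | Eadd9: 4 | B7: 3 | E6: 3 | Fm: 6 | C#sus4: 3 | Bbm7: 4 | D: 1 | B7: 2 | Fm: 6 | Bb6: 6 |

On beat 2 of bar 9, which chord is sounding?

Beat 2 of bar 9 is beat (9−1)×4 + 2 = 34 overall.
Running totals: Bsus4 ends at 7, A6 ends at 10, Fdim ends at 13, Gm ends at 18, Dbadd9 ends at 24, Cadd9 ends at 26, Eadd9 ends at 30, B7 ends at 33, E6 ends at 36.
Beat 34 falls within E6.

E6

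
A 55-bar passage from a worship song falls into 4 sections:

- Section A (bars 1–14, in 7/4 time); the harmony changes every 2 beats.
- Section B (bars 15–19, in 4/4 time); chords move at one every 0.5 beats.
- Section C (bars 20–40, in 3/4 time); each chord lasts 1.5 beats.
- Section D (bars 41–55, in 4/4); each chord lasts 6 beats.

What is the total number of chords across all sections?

A: 14·7 = 98 beats, 98/2 = 49 chords.
B: 5·4 = 20 beats, 20/0.5 = 40 chords.
C: 21·3 = 63 beats, 63/1.5 = 42 chords.
D: 15·4 = 60 beats, 60/6 = 10 chords.
Total: 49 + 40 + 42 + 10 = 141.

141 chords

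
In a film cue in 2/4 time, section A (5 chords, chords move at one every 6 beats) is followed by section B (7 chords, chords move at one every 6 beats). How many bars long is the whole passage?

A: 5 × 6 = 30 beats = 15 bars.
B: 7 × 6 = 42 beats = 21 bars.
Total: 15 + 21 = 36 bars.

36 bars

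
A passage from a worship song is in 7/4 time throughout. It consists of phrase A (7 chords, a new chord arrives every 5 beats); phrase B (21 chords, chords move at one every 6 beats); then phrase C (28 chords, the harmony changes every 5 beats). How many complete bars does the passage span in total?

A: 7 × 5 = 35 beats = 5 bars.
B: 21 × 6 = 126 beats = 18 bars.
C: 28 × 5 = 140 beats = 20 bars.
Total: 5 + 18 + 20 = 43 bars.

43 bars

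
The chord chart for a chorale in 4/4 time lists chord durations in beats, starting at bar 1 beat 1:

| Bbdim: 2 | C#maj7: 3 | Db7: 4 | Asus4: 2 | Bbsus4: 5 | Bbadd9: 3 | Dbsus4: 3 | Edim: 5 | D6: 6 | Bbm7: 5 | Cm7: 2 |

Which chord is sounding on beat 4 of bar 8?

D6

Beat 4 of bar 8 is beat (8−1)×4 + 4 = 32 overall.
Running totals: Bbdim ends at 2, C#maj7 ends at 5, Db7 ends at 9, Asus4 ends at 11, Bbsus4 ends at 16, Bbadd9 ends at 19, Dbsus4 ends at 22, Edim ends at 27, D6 ends at 33.
Beat 32 falls within D6.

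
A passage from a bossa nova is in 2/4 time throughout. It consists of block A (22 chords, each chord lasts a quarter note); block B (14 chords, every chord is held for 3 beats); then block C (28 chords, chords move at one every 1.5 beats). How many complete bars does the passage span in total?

53 bars

A: 22 × 1 = 22 beats = 11 bars.
B: 14 × 3 = 42 beats = 21 bars.
C: 28 × 1.5 = 42 beats = 21 bars.
Total: 11 + 21 + 21 = 53 bars.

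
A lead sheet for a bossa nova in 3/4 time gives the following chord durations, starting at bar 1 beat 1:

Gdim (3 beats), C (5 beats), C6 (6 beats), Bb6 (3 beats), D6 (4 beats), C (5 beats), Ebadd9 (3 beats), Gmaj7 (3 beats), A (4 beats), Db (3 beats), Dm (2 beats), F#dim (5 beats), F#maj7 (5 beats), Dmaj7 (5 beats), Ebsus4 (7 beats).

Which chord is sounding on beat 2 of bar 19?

Beat 2 of bar 19 is beat (19−1)×3 + 2 = 56 overall.
Running totals: Gdim ends at 3, C ends at 8, C6 ends at 14, Bb6 ends at 17, D6 ends at 21, C ends at 26, Ebadd9 ends at 29, Gmaj7 ends at 32, A ends at 36, Db ends at 39, Dm ends at 41, F#dim ends at 46, F#maj7 ends at 51, Dmaj7 ends at 56.
Beat 56 falls within Dmaj7.

Dmaj7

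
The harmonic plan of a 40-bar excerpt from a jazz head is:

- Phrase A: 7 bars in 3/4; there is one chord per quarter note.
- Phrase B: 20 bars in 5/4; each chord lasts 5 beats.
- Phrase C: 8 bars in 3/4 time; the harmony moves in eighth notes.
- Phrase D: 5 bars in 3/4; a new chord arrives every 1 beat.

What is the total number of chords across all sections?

A: 7 bars × 3 beats = 21 beats; 1 beat/chord → 21 chords.
B: 20 bars × 5 beats = 100 beats; 5 beats/chord → 20 chords.
C: 8 bars × 3 beats = 24 beats; 0.5 beats/chord → 48 chords.
D: 5 bars × 3 beats = 15 beats; 1 beat/chord → 15 chords.
Total: 21 + 20 + 48 + 15 = 104.

104 chords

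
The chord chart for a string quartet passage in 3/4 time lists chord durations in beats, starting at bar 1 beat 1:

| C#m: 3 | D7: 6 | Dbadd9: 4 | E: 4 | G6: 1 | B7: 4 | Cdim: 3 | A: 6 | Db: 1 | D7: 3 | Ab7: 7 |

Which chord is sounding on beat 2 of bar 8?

Cdim

Beat 2 of bar 8 is beat (8−1)×3 + 2 = 23 overall.
Running totals: C#m ends at 3, D7 ends at 9, Dbadd9 ends at 13, E ends at 17, G6 ends at 18, B7 ends at 22, Cdim ends at 25.
Beat 23 falls within Cdim.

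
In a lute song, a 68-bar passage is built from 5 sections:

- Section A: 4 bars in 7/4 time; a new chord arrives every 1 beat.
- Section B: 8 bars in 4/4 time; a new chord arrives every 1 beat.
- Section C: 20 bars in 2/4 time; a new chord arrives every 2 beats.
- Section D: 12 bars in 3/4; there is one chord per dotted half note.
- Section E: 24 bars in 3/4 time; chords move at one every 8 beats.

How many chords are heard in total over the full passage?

101 chords

A: 4 bars × 7 beats = 28 beats; 1 beat/chord → 28 chords.
B: 8 bars × 4 beats = 32 beats; 1 beat/chord → 32 chords.
C: 20 bars × 2 beats = 40 beats; 2 beats/chord → 20 chords.
D: 12 bars × 3 beats = 36 beats; 3 beats/chord → 12 chords.
E: 24 bars × 3 beats = 72 beats; 8 beats/chord → 9 chords.
Total: 28 + 32 + 20 + 12 + 9 = 101.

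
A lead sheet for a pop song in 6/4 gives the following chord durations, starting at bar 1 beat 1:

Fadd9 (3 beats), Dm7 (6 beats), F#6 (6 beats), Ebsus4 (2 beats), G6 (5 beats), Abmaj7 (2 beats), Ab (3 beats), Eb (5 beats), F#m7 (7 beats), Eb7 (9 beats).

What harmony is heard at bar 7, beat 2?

Beat 2 of bar 7 is beat (7−1)×6 + 2 = 38 overall.
Running totals: Fadd9 ends at 3, Dm7 ends at 9, F#6 ends at 15, Ebsus4 ends at 17, G6 ends at 22, Abmaj7 ends at 24, Ab ends at 27, Eb ends at 32, F#m7 ends at 39.
Beat 38 falls within F#m7.

F#m7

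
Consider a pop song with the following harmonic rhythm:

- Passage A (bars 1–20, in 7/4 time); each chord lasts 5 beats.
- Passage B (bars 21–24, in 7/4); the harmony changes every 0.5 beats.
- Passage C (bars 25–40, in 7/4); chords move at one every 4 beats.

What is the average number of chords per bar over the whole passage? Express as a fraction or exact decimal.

A: 20 × 7 = 140 beats ÷ 5 = 28 chords.
B: 4 × 7 = 28 beats ÷ 0.5 = 56 chords.
C: 16 × 7 = 112 beats ÷ 4 = 28 chords.
Overall: 112 chords over 40 bars → 112/40 = 2.8 chords per bar.

2.8 chords per bar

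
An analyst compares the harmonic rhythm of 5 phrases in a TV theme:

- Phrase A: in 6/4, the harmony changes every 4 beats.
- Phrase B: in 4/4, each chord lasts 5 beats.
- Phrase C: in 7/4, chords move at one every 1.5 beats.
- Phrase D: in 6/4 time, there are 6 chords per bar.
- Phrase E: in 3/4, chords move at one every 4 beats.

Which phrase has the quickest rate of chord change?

Phrase D

A: each chord is 4 beats in 6/4, so 1.5 per bar.
B: each chord is 5 beats in 4/4, so 0.8 per bar.
C: each chord is 1.5 beats in 7/4, so 14/3 per bar.
D: each chord is 1 beat in 6/4, so 6 per bar.
E: each chord is 4 beats in 3/4, so 0.75 per bar.
Fastest is D at 6 chords/bar.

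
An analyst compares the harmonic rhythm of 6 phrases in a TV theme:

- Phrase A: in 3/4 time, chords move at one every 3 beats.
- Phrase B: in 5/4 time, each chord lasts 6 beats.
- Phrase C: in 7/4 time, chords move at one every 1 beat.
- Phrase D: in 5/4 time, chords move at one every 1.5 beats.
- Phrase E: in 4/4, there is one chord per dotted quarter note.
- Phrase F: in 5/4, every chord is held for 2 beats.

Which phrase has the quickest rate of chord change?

Phrase C

A: 3/3 = 1 chord/bar.
B: 5/6 = 5/6 chords/bar.
C: 7/1 = 7 chords/bar.
D: 5/1.5 = 10/3 chords/bar.
E: 4/1.5 = 8/3 chords/bar.
F: 5/2 = 2.5 chords/bar.
Fastest is C at 7 chords/bar.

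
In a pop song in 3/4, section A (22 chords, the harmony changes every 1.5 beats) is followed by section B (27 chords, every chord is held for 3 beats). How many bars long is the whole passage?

38 bars

A: 22 × 1.5 = 33 beats = 11 bars.
B: 27 × 3 = 81 beats = 27 bars.
Total: 11 + 27 = 38 bars.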